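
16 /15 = 1.07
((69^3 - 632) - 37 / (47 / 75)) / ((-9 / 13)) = -200296772 / 423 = -473514.83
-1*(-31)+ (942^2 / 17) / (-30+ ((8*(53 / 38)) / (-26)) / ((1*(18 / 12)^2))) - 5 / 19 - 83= -19306272351 / 10838911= -1781.20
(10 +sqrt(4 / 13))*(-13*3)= -411.63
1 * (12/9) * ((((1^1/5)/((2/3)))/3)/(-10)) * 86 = -86/75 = -1.15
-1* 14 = -14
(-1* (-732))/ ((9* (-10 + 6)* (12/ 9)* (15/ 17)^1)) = -17.28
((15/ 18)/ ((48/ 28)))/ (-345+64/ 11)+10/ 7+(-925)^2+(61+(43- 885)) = 854845.43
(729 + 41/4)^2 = 8743849/16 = 546490.56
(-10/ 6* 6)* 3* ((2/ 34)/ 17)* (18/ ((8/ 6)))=-405/ 289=-1.40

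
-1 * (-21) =21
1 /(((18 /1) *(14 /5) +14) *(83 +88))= 0.00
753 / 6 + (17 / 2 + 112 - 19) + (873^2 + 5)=762361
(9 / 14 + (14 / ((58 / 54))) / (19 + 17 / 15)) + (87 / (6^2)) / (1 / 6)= 15.79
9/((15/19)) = 57/5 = 11.40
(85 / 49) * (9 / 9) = 85 / 49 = 1.73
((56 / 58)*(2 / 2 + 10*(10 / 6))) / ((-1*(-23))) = 1484 / 2001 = 0.74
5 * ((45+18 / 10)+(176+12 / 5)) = 1126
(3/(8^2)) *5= 15/64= 0.23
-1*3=-3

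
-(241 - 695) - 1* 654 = -200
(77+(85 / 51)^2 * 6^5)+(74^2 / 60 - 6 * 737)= 260194 / 15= 17346.27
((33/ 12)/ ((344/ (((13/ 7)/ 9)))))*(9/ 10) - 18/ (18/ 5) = -481457/ 96320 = -5.00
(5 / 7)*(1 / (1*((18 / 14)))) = 0.56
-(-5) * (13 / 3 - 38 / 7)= -115 / 21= -5.48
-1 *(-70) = 70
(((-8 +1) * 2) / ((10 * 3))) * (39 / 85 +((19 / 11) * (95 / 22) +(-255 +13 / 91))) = 35556839 / 308550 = 115.24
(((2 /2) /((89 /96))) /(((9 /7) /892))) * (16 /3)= 3196928 /801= 3991.17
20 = 20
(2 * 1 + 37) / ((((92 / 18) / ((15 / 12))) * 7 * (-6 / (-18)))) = 5265 / 1288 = 4.09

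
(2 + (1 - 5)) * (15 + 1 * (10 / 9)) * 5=-1450 / 9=-161.11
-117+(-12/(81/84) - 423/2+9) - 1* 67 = -7181/18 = -398.94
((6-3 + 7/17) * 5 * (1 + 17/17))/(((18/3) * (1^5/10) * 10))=290/51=5.69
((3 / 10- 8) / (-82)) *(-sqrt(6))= -77 *sqrt(6) / 820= -0.23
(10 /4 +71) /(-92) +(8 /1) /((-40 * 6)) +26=69463 /2760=25.17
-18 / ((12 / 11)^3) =-1331 / 96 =-13.86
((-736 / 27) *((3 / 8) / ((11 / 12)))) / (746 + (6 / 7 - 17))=-2576 / 168597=-0.02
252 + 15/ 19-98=2941/ 19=154.79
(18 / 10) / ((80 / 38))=171 / 200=0.86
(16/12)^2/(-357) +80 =257024/3213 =80.00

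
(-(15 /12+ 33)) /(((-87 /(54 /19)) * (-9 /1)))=-137 /1102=-0.12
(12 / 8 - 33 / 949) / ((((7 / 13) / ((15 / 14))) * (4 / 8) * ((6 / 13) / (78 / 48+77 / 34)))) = 95624685 / 1945888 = 49.14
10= 10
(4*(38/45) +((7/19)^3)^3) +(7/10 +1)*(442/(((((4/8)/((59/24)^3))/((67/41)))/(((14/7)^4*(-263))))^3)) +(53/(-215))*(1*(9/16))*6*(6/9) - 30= -2470880930035831130279463583884137448186691459/385499375725814937136558080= -6409558836207393556.75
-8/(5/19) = -152/5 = -30.40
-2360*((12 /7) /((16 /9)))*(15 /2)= -119475 /7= -17067.86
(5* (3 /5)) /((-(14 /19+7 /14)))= -114 /47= -2.43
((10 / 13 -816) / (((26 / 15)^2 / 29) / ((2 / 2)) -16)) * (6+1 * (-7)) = -34575975 / 674206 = -51.28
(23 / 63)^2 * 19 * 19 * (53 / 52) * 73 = 738859061 / 206388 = 3579.95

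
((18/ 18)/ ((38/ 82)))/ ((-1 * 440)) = -41/ 8360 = -0.00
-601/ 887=-0.68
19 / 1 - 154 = -135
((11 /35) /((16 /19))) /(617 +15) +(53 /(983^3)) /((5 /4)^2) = 0.00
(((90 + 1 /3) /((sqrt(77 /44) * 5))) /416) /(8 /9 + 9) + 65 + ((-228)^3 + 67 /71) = -841512310 /71 + 813 * sqrt(7) /647920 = -11852286.05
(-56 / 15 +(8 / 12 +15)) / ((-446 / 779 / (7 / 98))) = -1.49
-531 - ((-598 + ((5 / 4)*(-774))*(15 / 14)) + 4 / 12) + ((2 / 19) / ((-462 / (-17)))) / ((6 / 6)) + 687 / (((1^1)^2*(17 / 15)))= 170063337 / 99484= 1709.45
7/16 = 0.44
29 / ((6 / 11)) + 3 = 337 / 6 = 56.17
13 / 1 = 13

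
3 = 3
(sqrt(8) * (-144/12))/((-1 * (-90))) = -4 * sqrt(2)/15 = -0.38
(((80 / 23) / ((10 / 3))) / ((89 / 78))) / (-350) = -0.00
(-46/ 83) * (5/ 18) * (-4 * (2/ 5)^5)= 2944/ 466875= 0.01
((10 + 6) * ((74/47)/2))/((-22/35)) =-10360/517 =-20.04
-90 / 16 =-45 / 8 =-5.62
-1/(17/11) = -11/17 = -0.65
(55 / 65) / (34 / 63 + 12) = 693 / 10270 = 0.07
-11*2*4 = -88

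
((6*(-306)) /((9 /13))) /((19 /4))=-10608 /19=-558.32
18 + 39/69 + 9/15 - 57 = -4351/115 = -37.83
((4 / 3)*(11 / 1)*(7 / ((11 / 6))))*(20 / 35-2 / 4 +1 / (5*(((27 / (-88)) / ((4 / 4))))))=-4388 / 135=-32.50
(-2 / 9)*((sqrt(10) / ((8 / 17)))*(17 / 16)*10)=-1445*sqrt(10) / 288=-15.87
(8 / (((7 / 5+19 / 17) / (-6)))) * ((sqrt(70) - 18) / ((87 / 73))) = 893520 / 3103 - 49640 * sqrt(70) / 3103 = 154.11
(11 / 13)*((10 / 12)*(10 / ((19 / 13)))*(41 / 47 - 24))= -298925 / 2679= -111.58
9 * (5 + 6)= 99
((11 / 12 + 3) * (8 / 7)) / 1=94 / 21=4.48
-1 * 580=-580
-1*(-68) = 68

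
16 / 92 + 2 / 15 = 106 / 345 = 0.31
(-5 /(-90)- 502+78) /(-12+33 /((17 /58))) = -129727 /30780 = -4.21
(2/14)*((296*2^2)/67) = 1184/469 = 2.52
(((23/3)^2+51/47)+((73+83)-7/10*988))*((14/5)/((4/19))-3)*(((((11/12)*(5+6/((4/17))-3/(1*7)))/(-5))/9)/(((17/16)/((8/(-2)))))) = -1919770898848/169887375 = -11300.26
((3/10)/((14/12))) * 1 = 9/35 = 0.26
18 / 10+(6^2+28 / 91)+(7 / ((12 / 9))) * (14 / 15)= 5591 / 130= 43.01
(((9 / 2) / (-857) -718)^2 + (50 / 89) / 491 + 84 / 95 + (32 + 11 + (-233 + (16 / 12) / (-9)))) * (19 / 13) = 169697824915958844487 / 225304701694020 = 753192.56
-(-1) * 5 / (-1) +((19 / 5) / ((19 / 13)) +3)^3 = 21327 / 125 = 170.62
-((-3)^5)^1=243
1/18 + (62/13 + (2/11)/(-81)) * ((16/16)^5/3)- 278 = -276.36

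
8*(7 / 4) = 14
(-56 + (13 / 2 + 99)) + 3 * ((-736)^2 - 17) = 3250173 / 2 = 1625086.50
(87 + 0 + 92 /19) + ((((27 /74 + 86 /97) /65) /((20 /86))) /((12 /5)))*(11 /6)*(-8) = 1121094883 /12274380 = 91.34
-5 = -5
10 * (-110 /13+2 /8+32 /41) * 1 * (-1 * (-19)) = -1505085 /1066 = -1411.90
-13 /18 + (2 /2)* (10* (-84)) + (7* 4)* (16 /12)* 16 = -4381 /18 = -243.39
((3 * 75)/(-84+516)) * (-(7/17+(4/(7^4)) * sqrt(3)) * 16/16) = -0.22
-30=-30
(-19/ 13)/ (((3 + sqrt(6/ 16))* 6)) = -76/ 897 + 19* sqrt(6)/ 2691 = -0.07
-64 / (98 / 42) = -192 / 7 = -27.43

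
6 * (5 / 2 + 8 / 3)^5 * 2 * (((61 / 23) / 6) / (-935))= -1746378211 / 83611440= -20.89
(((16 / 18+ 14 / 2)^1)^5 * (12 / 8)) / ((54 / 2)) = 1804229351 / 1062882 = 1697.49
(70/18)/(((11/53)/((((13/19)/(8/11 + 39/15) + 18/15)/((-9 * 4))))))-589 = -7307970619/12392028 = -589.73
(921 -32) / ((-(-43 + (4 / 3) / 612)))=408051 / 19736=20.68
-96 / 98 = -48 / 49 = -0.98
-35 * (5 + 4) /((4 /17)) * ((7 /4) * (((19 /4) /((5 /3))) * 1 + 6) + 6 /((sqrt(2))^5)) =-1326969 /64-16065 * sqrt(2) /16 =-22153.85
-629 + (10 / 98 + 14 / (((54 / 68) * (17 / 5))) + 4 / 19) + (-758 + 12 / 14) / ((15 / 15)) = -34705276 / 25137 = -1380.65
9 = 9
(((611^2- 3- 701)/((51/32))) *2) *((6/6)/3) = 23847488/153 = 155865.93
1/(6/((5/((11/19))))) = 95/66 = 1.44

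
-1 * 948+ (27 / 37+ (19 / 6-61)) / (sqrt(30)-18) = -943.44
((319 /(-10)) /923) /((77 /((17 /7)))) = -493 /452270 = -0.00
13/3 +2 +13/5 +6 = 224/15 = 14.93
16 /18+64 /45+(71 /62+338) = 952663 /2790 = 341.46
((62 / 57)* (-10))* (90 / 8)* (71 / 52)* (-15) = 2476125 / 988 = 2506.20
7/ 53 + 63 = 3346/ 53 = 63.13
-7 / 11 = -0.64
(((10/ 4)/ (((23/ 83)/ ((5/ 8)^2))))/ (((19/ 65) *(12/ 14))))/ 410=944125/ 27520512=0.03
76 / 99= 0.77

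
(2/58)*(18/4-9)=-0.16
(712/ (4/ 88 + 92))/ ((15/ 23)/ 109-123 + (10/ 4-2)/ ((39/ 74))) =-510505424/ 8054596125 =-0.06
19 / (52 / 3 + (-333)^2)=57 / 332719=0.00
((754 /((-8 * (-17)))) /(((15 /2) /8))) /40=377 /2550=0.15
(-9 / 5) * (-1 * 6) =54 / 5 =10.80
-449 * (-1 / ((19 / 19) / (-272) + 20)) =122128 / 5439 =22.45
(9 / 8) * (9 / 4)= 81 / 32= 2.53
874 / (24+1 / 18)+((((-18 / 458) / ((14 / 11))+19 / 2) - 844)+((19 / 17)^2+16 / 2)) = -158258954090 / 200594611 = -788.95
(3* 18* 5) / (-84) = -45 / 14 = -3.21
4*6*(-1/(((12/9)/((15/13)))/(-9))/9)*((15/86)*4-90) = -1036800/559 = -1854.74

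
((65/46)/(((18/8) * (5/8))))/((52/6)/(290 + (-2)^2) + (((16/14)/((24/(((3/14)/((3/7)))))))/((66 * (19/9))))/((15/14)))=21301280/628291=33.90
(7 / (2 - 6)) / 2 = -7 / 8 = -0.88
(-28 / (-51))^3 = 21952 / 132651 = 0.17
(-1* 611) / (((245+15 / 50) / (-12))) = 73320 / 2453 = 29.89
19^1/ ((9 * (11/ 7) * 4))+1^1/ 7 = 0.48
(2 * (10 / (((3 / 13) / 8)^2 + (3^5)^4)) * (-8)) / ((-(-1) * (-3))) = 346112 / 22627836048735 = 0.00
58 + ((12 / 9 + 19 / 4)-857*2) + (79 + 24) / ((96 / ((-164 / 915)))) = -36236393 / 21960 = -1650.11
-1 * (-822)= 822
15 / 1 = 15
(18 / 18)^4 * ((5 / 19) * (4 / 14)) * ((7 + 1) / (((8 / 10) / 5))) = 500 / 133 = 3.76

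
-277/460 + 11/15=181/1380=0.13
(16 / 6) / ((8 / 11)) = 11 / 3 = 3.67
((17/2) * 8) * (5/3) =340/3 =113.33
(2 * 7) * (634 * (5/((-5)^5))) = -8876/625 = -14.20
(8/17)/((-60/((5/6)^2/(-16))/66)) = 55/2448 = 0.02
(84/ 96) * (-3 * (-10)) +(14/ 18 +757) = 784.03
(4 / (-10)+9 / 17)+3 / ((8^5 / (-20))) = 88837 / 696320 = 0.13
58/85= 0.68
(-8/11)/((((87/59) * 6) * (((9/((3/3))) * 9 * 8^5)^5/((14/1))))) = -0.00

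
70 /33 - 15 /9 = 5 /11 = 0.45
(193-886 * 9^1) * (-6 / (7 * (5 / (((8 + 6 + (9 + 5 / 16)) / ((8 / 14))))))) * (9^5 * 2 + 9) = 1028350444473 / 160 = 6427190277.96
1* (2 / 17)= 2 / 17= 0.12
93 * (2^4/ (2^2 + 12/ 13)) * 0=0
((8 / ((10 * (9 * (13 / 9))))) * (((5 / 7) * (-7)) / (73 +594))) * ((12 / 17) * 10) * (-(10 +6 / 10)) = 5088 / 147407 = 0.03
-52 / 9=-5.78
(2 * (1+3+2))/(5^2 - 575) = -6/275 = -0.02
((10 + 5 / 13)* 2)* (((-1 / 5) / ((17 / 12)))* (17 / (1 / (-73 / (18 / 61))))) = 12331.38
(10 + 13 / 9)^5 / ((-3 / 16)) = -1047061.77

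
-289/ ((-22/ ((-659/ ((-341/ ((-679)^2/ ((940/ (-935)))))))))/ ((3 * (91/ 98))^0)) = -1492697231347/ 128216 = -11642051.16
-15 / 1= -15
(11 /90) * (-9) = -11 /10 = -1.10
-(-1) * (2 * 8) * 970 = 15520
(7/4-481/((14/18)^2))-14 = -158245/196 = -807.37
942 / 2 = 471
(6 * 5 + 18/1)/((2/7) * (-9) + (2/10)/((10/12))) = -20.59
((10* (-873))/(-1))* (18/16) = 39285/4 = 9821.25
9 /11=0.82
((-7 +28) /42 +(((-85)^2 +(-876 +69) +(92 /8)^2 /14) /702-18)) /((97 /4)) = -12149 /35308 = -0.34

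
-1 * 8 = -8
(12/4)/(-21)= -1/7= -0.14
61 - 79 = -18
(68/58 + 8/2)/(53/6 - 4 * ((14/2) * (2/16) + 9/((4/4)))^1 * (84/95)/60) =106875/170491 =0.63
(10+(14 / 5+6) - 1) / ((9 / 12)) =356 / 15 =23.73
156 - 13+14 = 157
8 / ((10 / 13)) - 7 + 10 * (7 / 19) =673 / 95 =7.08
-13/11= -1.18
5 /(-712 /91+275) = 455 /24313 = 0.02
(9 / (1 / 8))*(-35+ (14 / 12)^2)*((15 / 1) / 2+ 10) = -42385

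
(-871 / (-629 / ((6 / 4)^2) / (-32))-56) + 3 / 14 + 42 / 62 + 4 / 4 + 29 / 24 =-499895483 / 3275832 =-152.60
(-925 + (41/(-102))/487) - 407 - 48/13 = -862539869/645762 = -1335.69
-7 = -7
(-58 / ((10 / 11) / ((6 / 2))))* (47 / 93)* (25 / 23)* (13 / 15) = -194909 / 2139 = -91.12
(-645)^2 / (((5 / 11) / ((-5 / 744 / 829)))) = -7.42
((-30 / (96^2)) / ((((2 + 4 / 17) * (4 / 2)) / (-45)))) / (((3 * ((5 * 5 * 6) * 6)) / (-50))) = -425 / 700416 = -0.00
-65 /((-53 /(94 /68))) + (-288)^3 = -43045942289 /1802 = -23887870.30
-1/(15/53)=-53/15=-3.53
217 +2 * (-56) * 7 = -567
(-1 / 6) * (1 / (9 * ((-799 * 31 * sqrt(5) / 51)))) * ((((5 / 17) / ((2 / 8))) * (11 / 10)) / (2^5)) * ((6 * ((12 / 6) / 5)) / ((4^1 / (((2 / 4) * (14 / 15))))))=0.00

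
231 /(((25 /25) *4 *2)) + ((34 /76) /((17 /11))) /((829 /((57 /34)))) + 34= 7088845 /112744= 62.88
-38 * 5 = -190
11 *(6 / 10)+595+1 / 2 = 6021 / 10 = 602.10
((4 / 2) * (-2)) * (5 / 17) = -20 / 17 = -1.18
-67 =-67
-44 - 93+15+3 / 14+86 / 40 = -16749 / 140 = -119.64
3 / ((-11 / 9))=-27 / 11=-2.45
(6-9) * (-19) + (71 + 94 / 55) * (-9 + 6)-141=-302.13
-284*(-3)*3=2556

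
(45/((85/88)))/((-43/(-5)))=5.42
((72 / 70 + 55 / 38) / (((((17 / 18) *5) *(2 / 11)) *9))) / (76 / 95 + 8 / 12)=9879 / 45220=0.22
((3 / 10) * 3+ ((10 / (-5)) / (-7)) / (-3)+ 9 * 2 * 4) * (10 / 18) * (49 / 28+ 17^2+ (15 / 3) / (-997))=5909152633 / 502488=11759.79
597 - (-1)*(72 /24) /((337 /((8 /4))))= 201195 /337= 597.02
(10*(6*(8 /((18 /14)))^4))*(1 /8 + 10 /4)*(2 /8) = 43025920 /729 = 59020.47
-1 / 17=-0.06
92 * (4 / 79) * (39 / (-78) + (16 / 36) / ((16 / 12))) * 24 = -1472 / 79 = -18.63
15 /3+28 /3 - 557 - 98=-1922 /3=-640.67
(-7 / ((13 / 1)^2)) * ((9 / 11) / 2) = -63 / 3718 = -0.02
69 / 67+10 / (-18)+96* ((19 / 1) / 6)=183598 / 603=304.47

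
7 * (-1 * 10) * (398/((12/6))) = -13930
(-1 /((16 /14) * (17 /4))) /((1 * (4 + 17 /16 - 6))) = 56 /255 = 0.22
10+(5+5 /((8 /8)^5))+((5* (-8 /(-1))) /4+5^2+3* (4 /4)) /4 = 59 /2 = 29.50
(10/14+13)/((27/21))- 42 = -94/3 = -31.33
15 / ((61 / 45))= 675 / 61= 11.07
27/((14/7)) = 27/2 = 13.50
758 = 758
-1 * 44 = -44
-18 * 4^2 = -288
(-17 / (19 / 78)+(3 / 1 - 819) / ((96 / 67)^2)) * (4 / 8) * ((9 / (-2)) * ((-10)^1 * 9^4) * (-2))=167752205685 / 1216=137954116.52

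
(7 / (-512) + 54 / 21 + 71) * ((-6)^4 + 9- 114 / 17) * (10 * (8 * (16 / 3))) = 1385380905 / 34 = 40746497.21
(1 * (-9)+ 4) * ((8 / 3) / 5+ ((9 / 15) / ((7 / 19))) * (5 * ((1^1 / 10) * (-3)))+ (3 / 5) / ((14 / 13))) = 142 / 21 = 6.76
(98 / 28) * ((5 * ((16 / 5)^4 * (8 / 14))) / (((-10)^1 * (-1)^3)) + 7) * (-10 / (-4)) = 161697 / 500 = 323.39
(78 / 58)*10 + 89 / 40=18181 / 1160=15.67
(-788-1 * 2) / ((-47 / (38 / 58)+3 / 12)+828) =-1.04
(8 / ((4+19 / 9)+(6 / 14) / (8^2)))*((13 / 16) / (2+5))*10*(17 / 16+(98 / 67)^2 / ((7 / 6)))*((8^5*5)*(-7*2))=-1116553052160000 / 110730163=-10083549.25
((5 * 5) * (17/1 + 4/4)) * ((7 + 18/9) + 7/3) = 5100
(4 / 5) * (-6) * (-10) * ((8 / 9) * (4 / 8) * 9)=192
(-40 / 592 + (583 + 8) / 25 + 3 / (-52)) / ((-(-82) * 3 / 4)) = 1131059 / 2958150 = 0.38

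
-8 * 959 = -7672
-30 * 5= -150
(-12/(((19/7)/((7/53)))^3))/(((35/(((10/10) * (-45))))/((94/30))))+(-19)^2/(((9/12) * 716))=1858441861543/2741780615955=0.68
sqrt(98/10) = 7 * sqrt(5)/5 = 3.13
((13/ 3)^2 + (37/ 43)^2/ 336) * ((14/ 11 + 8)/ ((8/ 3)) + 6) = 4865275081/ 27335616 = 177.98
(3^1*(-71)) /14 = -213 /14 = -15.21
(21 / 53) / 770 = 3 / 5830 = 0.00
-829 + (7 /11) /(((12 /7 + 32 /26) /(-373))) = -2681493 /2948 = -909.60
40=40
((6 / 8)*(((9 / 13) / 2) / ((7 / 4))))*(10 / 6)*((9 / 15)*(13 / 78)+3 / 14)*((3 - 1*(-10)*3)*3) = 9801 / 1274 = 7.69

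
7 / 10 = 0.70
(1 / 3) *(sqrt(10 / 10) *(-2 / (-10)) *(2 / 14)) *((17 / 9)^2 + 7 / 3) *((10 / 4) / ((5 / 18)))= 478 / 945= 0.51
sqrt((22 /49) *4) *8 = 16 *sqrt(22) /7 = 10.72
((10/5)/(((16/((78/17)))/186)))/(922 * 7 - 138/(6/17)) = 1209/68714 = 0.02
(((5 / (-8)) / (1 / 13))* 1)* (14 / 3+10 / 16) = -8255 / 192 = -42.99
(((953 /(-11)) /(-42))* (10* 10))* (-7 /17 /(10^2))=-953 /1122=-0.85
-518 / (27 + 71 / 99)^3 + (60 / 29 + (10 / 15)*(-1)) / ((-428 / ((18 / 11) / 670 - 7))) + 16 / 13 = 1.23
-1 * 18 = -18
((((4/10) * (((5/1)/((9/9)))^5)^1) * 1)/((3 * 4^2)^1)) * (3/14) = 625/112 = 5.58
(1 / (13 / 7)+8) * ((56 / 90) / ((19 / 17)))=17612 / 3705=4.75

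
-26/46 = -0.57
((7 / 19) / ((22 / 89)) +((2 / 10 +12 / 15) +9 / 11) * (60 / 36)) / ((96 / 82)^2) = 9529589 / 2889216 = 3.30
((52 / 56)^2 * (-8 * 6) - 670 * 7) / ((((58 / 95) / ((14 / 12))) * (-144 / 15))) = 55061525 / 58464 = 941.80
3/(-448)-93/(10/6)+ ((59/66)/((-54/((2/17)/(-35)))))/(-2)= -1893481973/33929280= -55.81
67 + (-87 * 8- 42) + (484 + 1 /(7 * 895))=-1171554 /6265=-187.00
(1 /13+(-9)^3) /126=-4738 /819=-5.79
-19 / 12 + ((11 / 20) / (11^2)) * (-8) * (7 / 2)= -1129 / 660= -1.71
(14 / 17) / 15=14 / 255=0.05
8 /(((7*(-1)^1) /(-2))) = 16 /7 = 2.29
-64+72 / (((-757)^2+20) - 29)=-4584311 / 71630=-64.00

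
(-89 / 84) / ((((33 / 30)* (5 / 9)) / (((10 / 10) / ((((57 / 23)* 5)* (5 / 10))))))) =-2047 / 7315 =-0.28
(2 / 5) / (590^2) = 1 / 870250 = 0.00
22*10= 220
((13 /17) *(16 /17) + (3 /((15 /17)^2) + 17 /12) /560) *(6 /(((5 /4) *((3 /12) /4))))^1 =70801818 /1264375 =56.00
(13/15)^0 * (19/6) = 19/6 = 3.17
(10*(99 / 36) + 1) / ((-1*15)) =-19 / 10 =-1.90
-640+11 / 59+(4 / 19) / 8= -1434403 / 2242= -639.79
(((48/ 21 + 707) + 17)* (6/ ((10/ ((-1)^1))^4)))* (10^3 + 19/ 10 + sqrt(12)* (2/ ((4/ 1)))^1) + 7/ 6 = 3813* sqrt(3)/ 8750 + 114913591/ 262500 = 438.52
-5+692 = 687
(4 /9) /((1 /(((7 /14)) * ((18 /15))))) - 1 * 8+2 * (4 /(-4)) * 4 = -236 /15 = -15.73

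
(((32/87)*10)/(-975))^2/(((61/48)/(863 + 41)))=59244544/5852161575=0.01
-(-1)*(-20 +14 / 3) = -46 / 3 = -15.33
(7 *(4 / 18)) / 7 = 2 / 9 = 0.22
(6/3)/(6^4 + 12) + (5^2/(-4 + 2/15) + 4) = -23366/9483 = -2.46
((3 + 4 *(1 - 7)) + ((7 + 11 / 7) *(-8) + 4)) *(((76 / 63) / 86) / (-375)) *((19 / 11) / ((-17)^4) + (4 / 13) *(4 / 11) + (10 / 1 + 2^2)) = 0.05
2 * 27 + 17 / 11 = 55.55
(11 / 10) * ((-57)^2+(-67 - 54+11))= 3452.90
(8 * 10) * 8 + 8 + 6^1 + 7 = 661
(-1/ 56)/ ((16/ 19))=-19/ 896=-0.02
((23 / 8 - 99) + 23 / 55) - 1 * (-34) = -27151 / 440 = -61.71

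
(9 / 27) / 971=1 / 2913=0.00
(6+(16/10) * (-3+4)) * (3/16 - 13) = -779/8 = -97.38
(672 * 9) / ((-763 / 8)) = -6912 / 109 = -63.41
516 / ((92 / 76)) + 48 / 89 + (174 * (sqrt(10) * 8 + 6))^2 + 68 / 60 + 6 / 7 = 2906496 * sqrt(10) + 4399075674683 / 214935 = 29658152.16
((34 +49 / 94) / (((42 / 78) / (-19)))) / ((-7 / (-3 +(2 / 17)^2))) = -691707445 / 1331134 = -519.64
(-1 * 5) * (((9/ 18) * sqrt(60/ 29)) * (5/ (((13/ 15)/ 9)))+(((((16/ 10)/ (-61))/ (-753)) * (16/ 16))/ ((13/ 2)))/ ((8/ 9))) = -3375 * sqrt(435)/ 377 - 6/ 199043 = -186.71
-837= -837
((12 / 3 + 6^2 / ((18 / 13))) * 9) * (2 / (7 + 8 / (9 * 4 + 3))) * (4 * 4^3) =5391360 / 281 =19186.33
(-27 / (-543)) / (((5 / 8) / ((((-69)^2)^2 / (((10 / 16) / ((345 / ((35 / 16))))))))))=14414112912384 / 31675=455062759.66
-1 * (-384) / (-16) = -24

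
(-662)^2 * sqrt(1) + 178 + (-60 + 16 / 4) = 438366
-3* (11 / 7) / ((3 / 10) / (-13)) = 1430 / 7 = 204.29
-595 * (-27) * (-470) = -7550550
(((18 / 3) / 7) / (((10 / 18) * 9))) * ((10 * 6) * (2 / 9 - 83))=-5960 / 7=-851.43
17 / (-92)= -17 / 92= -0.18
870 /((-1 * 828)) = -145 /138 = -1.05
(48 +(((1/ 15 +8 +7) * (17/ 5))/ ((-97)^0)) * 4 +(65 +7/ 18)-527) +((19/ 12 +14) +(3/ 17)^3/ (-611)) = -521747354287/ 2701658700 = -193.12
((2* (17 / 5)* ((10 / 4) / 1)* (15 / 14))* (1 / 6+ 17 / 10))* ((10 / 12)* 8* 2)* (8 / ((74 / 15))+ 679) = 34248880 / 111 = 308548.47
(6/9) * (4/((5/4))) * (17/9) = 544/135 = 4.03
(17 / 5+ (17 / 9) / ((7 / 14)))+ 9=728 / 45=16.18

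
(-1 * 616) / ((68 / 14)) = -2156 / 17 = -126.82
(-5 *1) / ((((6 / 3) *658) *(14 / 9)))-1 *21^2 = -8125029 / 18424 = -441.00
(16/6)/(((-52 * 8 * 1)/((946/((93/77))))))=-36421/7254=-5.02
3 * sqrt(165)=38.54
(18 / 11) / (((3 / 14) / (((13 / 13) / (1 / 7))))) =53.45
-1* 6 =-6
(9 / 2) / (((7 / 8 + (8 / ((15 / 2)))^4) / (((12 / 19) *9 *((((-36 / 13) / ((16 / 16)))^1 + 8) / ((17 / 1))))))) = 787320000 / 217029761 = 3.63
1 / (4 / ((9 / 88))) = 9 / 352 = 0.03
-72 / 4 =-18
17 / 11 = 1.55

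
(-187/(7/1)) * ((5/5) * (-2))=374/7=53.43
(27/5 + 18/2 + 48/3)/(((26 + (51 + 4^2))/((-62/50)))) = -152/375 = -0.41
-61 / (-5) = 61 / 5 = 12.20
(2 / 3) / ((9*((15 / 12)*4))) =2 / 135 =0.01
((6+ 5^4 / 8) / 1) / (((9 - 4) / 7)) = 4711 / 40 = 117.78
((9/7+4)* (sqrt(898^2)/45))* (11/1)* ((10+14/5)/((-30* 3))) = -11695552/70875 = -165.02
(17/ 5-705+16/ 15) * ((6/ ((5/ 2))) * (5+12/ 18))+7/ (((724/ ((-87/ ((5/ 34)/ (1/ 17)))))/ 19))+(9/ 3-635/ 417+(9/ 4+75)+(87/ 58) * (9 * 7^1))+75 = -23361185493/ 2515900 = -9285.42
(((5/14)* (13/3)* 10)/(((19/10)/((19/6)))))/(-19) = -1625/1197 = -1.36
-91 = -91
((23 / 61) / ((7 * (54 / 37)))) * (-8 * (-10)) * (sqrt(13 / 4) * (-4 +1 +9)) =31.94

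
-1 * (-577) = 577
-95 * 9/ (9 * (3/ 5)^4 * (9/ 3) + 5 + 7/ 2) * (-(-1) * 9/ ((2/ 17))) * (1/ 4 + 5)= -1716946875/ 59996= -28617.69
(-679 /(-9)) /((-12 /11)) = -7469 /108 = -69.16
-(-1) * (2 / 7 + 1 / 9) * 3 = 25 / 21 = 1.19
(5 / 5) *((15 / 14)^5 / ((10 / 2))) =151875 / 537824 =0.28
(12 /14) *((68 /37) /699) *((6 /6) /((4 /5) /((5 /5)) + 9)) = 680 /2957003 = 0.00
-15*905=-13575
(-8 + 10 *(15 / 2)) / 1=67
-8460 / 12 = -705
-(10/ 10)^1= -1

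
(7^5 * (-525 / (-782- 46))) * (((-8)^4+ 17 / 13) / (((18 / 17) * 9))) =887764647875 / 193752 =4581963.79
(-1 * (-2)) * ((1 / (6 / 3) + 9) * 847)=16093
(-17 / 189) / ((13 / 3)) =-17 / 819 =-0.02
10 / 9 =1.11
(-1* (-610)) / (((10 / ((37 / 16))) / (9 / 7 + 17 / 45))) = 295667 / 1260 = 234.66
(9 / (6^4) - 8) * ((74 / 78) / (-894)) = 42587 / 5020704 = 0.01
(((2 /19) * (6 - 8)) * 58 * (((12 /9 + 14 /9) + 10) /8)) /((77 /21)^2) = -1.46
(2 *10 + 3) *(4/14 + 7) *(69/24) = 26979/56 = 481.77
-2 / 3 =-0.67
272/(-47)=-272/47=-5.79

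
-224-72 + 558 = 262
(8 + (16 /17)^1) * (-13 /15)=-7.75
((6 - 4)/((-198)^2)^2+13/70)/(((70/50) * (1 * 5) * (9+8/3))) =4995099287/2196562876200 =0.00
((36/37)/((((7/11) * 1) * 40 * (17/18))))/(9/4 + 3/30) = 3564/206941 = 0.02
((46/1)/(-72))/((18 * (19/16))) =-46/1539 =-0.03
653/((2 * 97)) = 653/194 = 3.37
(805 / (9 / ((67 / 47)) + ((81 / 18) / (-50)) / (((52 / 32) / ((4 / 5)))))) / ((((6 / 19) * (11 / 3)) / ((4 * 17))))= 56618266250 / 7508061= 7541.00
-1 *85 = -85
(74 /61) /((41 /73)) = 2.16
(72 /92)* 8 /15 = 48 /115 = 0.42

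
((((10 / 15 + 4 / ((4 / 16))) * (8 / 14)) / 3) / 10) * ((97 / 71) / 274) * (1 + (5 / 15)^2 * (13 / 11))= 15520 / 8666757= 0.00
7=7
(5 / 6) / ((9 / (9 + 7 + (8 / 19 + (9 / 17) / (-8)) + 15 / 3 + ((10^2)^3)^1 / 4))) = 358919545 / 15504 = 23150.13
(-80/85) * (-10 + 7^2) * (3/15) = -7.34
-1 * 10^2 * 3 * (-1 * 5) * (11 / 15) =1100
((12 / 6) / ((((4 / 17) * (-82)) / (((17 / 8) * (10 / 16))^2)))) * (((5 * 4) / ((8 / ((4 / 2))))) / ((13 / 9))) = -5527125 / 8732672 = -0.63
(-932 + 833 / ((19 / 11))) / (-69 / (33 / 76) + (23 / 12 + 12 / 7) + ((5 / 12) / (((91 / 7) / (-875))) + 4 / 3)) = 5132127 / 2076757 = 2.47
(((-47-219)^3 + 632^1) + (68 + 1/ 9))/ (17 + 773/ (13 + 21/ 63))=-6775342520/ 26991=-251022.29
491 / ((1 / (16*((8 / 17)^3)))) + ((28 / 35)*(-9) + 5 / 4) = 79860793 / 98260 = 812.75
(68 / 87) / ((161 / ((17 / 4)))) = 289 / 14007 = 0.02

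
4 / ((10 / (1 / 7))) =2 / 35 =0.06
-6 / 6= -1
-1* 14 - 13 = -27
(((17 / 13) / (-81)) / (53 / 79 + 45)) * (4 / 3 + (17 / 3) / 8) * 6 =-65807 / 15196896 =-0.00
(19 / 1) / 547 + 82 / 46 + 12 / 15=2.62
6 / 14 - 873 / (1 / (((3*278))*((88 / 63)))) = -1017003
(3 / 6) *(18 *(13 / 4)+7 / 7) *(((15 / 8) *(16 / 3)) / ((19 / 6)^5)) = 2313360 / 2476099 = 0.93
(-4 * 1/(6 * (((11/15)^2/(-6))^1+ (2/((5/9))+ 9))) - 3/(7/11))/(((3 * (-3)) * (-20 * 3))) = -187879/21280140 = -0.01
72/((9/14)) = 112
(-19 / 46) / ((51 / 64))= -608 / 1173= -0.52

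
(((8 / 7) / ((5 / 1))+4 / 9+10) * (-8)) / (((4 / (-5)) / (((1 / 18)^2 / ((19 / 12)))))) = 6724 / 32319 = 0.21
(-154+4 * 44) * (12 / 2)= 132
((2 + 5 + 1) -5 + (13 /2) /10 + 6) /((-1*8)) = -193 /160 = -1.21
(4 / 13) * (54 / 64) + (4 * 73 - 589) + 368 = 71.26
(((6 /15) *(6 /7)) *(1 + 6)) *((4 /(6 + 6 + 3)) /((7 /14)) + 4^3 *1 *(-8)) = -30688 /25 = -1227.52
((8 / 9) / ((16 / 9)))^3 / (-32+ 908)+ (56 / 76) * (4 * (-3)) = -1177325 / 133152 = -8.84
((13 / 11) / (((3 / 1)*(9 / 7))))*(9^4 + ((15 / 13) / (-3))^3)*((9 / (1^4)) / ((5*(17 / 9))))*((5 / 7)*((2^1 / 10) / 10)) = 27.37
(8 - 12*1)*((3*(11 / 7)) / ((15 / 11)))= -484 / 35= -13.83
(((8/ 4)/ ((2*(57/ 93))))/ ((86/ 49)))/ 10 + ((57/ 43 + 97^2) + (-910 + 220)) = 142491639/ 16340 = 8720.42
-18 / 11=-1.64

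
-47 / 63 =-0.75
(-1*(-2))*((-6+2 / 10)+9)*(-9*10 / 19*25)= -14400 / 19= -757.89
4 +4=8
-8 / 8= -1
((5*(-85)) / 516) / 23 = -425 / 11868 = -0.04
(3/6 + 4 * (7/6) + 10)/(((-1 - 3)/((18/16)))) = -273/64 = -4.27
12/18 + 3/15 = 13/15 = 0.87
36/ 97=0.37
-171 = -171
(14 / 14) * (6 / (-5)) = -6 / 5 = -1.20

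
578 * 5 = 2890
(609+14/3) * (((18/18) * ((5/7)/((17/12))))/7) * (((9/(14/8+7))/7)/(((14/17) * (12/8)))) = 12624/2401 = 5.26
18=18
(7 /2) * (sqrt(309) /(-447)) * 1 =-7 * sqrt(309) /894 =-0.14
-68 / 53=-1.28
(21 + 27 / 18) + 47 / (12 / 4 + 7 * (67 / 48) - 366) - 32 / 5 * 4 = -109633 / 33910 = -3.23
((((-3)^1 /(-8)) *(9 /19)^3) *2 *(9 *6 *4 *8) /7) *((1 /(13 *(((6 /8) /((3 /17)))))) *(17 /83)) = 3779136 /51806027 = 0.07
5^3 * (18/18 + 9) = 1250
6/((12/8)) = 4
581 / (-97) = -581 / 97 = -5.99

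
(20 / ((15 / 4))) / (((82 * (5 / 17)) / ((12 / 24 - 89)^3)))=-31422987 / 205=-153282.86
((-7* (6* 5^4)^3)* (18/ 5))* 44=-58471875000000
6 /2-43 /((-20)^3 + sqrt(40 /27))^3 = 451396803483 * sqrt(30) /64497249921024103679999200 + 241864687210611341270202 /80621562401280129599999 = 3.00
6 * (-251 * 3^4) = -121986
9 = 9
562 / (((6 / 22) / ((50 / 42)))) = 154550 / 63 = 2453.17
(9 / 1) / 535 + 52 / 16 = 6991 / 2140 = 3.27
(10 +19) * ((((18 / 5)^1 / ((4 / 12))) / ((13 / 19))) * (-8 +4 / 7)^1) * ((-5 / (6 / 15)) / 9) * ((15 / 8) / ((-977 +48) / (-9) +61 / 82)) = 45746775 / 537089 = 85.18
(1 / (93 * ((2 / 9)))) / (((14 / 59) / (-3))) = -531 / 868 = -0.61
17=17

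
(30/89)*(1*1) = 30/89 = 0.34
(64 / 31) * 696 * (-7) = -311808 / 31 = -10058.32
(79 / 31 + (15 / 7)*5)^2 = 8282884 / 47089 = 175.90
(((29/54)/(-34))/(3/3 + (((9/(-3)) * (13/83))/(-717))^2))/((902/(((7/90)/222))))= -79881833507/13020476302450457280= -0.00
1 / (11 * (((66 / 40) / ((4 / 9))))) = 80 / 3267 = 0.02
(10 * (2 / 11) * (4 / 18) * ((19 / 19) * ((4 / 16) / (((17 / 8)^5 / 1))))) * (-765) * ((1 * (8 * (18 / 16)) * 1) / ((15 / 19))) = -18677760 / 918731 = -20.33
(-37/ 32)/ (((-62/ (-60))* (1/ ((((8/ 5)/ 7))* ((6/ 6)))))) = -111/ 434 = -0.26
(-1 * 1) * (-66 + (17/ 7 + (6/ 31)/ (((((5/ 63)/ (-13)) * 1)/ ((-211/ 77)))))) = -278129/ 11935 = -23.30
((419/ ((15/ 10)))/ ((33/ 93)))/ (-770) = -12989/ 12705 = -1.02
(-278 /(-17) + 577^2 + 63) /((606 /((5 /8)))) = 14152855 /41208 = 343.45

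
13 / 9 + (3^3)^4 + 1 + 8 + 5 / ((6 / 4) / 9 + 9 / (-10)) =52613018 / 99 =531444.63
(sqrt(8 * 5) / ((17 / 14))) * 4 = 112 * sqrt(10) / 17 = 20.83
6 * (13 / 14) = 39 / 7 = 5.57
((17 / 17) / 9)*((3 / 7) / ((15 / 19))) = 19 / 315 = 0.06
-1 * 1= -1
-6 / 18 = -1 / 3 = -0.33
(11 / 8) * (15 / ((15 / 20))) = 55 / 2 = 27.50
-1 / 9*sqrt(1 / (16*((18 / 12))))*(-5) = 5*sqrt(6) / 108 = 0.11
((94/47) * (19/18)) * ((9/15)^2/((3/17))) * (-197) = -63631/75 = -848.41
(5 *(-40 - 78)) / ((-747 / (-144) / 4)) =-37760 / 83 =-454.94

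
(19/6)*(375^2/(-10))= -44531.25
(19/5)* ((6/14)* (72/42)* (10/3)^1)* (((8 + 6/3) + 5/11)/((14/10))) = 262200/3773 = 69.49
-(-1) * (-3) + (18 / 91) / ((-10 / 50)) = -363 / 91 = -3.99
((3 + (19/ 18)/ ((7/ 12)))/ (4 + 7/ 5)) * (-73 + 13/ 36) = -1320575/ 20412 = -64.70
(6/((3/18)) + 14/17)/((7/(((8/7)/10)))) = 2504/4165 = 0.60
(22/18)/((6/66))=13.44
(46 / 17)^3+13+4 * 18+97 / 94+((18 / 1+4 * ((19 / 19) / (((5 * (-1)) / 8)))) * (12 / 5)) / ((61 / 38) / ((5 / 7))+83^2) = 320020821953531 / 3023403160070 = 105.85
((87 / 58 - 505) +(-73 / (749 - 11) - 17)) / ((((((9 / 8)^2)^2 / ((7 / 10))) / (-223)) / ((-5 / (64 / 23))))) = -220704070496 / 2421009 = -91162.02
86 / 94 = 43 / 47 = 0.91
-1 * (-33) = 33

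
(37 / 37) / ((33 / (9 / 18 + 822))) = 1645 / 66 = 24.92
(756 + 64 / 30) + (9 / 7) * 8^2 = 840.42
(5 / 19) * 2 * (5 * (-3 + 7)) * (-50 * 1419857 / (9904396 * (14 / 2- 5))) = -37.73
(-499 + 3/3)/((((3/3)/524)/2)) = -521904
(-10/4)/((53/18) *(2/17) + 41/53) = -40545/18164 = -2.23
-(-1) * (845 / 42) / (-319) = -845 / 13398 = -0.06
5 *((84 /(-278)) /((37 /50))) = -10500 /5143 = -2.04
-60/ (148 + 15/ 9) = -180/ 449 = -0.40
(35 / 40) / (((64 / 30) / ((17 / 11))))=1785 / 2816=0.63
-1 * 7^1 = -7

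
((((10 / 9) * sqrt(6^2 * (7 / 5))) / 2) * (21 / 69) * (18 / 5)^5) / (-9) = -80.65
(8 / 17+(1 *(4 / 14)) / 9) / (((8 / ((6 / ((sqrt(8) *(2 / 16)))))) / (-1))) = -269 *sqrt(2) / 357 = -1.07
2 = 2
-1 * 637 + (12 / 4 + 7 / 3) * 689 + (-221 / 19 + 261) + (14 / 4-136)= 359617 / 114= 3154.54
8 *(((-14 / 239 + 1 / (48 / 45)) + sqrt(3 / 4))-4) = -11935 / 478 + 4 *sqrt(3) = -18.04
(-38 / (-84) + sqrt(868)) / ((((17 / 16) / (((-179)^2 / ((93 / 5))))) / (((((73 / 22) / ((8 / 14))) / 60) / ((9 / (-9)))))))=-16372951 * sqrt(217) / 52173-44440867 / 626076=-4693.85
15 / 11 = 1.36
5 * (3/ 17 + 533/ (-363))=-39860/ 6171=-6.46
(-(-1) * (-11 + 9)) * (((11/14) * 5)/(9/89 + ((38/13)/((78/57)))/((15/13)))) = -954525/237188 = -4.02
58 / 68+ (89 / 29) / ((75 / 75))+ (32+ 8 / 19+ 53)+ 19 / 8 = 6872977 / 74936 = 91.72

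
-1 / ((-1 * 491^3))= 1 / 118370771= 0.00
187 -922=-735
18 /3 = 6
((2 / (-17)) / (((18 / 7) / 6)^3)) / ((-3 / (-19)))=-13034 / 1377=-9.47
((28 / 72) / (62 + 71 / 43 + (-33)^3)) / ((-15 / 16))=1204 / 104122395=0.00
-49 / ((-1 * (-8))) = -49 / 8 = -6.12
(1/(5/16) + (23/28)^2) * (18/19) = 3.67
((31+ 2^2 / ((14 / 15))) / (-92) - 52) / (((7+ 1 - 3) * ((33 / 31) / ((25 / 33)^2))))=-43574375 / 7714476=-5.65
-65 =-65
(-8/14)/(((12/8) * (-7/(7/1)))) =8/21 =0.38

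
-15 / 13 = -1.15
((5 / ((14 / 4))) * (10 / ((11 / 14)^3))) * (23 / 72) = 112700 / 11979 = 9.41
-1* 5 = -5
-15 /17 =-0.88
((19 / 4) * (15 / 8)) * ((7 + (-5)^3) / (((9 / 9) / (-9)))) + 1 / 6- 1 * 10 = 453533 / 48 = 9448.60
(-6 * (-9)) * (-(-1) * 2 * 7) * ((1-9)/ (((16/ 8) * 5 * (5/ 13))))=-39312/ 25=-1572.48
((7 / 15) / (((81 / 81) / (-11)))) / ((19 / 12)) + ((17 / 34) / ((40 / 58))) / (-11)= -5531 / 1672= -3.31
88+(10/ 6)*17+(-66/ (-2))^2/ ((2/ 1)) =3965/ 6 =660.83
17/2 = 8.50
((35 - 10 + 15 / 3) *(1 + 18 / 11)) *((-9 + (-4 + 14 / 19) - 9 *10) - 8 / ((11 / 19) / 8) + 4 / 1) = -37967670 / 2299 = -16514.86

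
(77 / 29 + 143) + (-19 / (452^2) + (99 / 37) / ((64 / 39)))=129150704821 / 876872768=147.29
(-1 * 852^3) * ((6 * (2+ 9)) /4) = -10204758432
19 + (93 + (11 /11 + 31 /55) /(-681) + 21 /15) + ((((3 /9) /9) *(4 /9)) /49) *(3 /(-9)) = 50572682137 /445976685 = 113.40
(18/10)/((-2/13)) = -117/10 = -11.70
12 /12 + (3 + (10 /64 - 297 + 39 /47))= -439189 /1504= -292.01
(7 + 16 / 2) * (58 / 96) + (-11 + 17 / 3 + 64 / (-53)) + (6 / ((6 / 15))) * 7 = 273535 / 2544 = 107.52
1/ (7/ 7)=1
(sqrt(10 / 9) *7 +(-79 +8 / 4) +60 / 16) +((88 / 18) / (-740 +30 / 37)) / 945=-34077624631 / 465223500 +7 *sqrt(10) / 3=-65.87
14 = 14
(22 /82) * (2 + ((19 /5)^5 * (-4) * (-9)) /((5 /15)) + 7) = 2941914987 /128125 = 22961.29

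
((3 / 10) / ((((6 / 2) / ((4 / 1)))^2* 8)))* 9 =3 / 5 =0.60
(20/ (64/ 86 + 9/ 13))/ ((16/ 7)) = 19565/ 3212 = 6.09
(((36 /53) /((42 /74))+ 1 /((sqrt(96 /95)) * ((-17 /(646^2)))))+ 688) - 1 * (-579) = 470501 /371 - 6137 * sqrt(570) /6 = -23151.61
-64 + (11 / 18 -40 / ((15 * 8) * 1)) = -1147 / 18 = -63.72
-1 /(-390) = 1 /390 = 0.00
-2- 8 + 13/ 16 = -147/ 16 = -9.19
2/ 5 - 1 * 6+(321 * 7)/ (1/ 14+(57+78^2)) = -450002/ 85975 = -5.23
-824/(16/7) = -721/2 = -360.50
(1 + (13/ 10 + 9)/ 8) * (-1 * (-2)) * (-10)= -183/ 4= -45.75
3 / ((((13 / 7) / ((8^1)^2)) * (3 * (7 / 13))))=64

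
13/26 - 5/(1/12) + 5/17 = -2013/34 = -59.21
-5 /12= -0.42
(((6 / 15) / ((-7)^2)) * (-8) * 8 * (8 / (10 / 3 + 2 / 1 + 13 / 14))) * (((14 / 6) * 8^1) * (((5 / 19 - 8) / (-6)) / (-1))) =401408 / 24985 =16.07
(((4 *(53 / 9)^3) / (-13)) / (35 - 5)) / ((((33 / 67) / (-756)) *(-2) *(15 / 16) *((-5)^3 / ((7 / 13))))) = 31280844224 / 4235034375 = 7.39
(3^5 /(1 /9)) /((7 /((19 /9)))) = 4617 /7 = 659.57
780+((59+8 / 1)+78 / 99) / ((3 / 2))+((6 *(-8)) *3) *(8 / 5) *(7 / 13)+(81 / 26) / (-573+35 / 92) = 237682921724 / 339002235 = 701.12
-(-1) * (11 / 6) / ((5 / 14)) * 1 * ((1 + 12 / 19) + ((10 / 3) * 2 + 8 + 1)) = 75922 / 855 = 88.80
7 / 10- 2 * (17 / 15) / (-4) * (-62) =-1033 / 30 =-34.43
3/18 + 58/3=19.50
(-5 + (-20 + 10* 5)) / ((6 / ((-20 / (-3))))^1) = 250 / 9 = 27.78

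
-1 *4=-4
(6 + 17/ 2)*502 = 7279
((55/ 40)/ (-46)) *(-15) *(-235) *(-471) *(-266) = -2428982325/ 184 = -13200990.90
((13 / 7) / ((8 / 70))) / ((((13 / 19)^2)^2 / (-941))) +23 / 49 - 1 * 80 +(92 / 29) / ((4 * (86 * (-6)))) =-28131480559685 / 402729873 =-69851.98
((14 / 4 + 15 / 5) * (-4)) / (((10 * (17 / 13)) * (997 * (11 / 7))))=-1183 / 932195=-0.00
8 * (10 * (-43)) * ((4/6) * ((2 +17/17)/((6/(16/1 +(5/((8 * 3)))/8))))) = -661555/36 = -18376.53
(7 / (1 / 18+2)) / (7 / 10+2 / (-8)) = 280 / 37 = 7.57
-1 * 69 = -69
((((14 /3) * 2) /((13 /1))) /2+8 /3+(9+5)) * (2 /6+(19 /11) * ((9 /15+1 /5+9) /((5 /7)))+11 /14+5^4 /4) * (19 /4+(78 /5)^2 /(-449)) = 65592100838861 /5056301250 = 12972.35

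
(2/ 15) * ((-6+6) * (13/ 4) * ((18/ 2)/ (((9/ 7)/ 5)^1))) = 0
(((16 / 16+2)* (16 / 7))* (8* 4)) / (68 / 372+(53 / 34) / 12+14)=19427328 / 1267189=15.33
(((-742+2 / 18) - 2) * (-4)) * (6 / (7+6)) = 4120 / 3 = 1373.33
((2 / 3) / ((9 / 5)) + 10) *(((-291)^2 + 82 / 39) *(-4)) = -3698957920 / 1053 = -3512780.55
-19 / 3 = -6.33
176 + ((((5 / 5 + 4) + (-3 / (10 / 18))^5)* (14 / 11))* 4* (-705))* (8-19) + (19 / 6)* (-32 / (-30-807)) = -284183641821392 / 1569375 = -181080775.35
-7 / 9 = -0.78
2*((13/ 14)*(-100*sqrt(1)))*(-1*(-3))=-3900/ 7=-557.14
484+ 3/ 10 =4843/ 10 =484.30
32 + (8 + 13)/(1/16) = 368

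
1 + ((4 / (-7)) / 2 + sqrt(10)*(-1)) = -2.45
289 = 289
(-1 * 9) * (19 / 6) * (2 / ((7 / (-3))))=171 / 7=24.43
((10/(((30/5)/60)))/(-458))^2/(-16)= -625/209764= -0.00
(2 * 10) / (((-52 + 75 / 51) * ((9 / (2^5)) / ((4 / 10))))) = -4352 / 7731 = -0.56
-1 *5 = -5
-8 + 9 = 1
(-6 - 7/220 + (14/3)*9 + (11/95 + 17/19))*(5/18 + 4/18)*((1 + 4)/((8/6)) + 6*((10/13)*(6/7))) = 7883121/55328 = 142.48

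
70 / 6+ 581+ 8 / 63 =37346 / 63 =592.79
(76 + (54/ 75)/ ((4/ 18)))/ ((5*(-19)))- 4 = -11481/ 2375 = -4.83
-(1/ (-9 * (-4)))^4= -1/ 1679616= -0.00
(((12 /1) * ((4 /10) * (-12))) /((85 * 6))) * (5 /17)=-0.03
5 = 5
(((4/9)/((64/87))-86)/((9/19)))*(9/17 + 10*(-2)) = 25778611/7344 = 3510.16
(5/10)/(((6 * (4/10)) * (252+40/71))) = 0.00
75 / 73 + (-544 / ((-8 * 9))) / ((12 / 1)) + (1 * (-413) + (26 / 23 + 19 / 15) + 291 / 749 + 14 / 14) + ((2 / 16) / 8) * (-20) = -1107918647369 / 2716353360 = -407.87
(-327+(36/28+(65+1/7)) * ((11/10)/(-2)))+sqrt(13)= -10179/28+sqrt(13)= -359.93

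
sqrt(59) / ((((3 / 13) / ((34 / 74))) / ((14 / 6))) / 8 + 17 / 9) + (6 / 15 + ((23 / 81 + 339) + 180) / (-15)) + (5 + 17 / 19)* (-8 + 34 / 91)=-23760632 / 300105 + 111384* sqrt(59) / 213389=-75.17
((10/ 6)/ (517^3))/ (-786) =-5/ 325848277854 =-0.00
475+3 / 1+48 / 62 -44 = 13478 / 31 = 434.77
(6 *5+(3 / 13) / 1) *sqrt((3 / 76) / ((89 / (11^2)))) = 4323 *sqrt(5073) / 43966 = 7.00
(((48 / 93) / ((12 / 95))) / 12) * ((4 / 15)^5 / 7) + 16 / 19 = 4746159664 / 5635625625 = 0.84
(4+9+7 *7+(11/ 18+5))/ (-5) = -1217/ 90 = -13.52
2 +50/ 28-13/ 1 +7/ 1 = -31/ 14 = -2.21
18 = 18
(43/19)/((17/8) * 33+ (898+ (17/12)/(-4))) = 2064/882607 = 0.00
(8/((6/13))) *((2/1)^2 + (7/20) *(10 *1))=130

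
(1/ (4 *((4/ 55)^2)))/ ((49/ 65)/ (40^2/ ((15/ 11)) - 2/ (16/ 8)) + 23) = 691530125/ 336515968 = 2.05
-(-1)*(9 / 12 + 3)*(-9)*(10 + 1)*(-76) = 28215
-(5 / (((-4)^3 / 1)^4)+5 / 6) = -41943055 / 50331648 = -0.83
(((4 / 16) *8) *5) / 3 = 3.33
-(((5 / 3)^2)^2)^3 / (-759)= 244140625 / 403363719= 0.61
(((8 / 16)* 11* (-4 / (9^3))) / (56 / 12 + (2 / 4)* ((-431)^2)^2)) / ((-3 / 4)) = 176 / 75467135148039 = 0.00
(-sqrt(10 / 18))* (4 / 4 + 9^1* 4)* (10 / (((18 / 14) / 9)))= -1930.47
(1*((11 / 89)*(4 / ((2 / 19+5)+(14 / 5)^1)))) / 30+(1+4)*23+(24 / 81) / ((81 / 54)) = 623685995 / 5413959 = 115.20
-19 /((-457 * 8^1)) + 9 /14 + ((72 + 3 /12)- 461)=-9932305 /25592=-388.10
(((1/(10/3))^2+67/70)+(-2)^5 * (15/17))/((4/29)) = -197.11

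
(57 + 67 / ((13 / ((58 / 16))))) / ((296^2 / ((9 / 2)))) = 70839 / 18224128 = 0.00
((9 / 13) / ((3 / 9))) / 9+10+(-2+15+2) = 25.23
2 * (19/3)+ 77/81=1103/81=13.62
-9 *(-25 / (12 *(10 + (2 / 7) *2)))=525 / 296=1.77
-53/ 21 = -2.52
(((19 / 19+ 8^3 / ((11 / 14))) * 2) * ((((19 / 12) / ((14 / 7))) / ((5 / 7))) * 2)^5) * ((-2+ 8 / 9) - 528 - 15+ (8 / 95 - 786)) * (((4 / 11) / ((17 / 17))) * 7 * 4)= -41722649756064406381 / 44104500000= -945995301.07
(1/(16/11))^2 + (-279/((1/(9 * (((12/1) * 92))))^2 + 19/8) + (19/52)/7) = -49138361030737/420169754368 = -116.95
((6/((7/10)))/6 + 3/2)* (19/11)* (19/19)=779/154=5.06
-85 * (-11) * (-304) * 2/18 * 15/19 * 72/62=-897600/31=-28954.84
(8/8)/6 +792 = 4753/6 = 792.17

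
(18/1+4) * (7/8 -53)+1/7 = -32105/28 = -1146.61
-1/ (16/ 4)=-1/ 4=-0.25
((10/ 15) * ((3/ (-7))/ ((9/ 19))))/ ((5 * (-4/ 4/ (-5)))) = -38/ 63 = -0.60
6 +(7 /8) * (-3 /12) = 185 /32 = 5.78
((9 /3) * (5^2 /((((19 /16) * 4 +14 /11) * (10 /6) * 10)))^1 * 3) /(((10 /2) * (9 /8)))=528 /1325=0.40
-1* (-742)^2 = -550564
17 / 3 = 5.67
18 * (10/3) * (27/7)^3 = 1180980/343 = 3443.09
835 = 835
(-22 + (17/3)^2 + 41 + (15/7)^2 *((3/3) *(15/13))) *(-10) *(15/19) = -16169750/36309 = -445.34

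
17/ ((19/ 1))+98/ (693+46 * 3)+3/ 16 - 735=-185375449/ 252624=-733.80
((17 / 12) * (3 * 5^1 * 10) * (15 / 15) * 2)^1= 425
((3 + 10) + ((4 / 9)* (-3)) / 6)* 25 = 2875 / 9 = 319.44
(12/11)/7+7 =551/77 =7.16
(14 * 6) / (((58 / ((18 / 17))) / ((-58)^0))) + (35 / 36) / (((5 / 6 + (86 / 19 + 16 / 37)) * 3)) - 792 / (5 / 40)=-1373304609871 / 216800694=-6334.41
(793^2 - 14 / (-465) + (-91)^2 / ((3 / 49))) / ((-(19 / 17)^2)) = -611707.62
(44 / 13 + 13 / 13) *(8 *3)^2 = 32832 / 13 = 2525.54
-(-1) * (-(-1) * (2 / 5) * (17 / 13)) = 34 / 65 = 0.52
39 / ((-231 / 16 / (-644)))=19136 / 11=1739.64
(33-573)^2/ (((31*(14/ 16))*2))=1166400/ 217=5375.12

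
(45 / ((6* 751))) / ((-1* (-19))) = 15 / 28538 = 0.00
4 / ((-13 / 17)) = -5.23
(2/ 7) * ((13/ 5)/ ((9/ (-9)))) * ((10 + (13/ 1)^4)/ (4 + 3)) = -3032.02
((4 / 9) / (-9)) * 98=-392 / 81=-4.84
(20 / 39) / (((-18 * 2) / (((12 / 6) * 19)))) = -190 / 351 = -0.54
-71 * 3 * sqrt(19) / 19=-213 * sqrt(19) / 19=-48.87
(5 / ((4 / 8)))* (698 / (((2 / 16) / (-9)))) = -502560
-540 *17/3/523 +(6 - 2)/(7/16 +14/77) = 34652/57007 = 0.61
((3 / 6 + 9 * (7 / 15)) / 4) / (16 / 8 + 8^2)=47 / 2640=0.02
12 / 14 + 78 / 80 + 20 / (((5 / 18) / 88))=1774593 / 280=6337.83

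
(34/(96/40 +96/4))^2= 7225/4356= 1.66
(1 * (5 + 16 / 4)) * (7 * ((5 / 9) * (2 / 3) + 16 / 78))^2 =1999396 / 13689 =146.06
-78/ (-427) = 78/ 427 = 0.18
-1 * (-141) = 141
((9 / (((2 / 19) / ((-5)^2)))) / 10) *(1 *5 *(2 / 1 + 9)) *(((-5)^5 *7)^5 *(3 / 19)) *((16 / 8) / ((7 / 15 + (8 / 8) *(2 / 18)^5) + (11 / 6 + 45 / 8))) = -43921716998666524887084960937500 / 18718573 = -2346424430893665071962749.00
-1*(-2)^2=-4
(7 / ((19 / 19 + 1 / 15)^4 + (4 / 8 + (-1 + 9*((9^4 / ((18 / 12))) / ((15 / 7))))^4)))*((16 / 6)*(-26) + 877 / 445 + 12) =-498885750 / 146590123399986427448893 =-0.00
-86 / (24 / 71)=-3053 / 12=-254.42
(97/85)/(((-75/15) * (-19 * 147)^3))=97/9259802784225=0.00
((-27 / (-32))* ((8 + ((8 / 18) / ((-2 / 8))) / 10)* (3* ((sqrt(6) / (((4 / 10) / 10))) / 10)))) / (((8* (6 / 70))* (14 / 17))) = 2805* sqrt(6) / 32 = 214.71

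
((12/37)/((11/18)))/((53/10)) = 2160/21571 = 0.10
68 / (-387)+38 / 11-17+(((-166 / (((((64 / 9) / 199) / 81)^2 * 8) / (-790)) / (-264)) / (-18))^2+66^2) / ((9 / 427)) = 14904774482349622.90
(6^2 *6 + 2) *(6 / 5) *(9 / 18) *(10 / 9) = 436 / 3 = 145.33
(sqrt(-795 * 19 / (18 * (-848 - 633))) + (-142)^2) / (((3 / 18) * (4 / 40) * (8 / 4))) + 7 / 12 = 5 * sqrt(44741010) / 1481 + 7259047 / 12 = 604943.17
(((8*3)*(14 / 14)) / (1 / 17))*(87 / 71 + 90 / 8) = 361386 / 71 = 5089.94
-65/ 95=-13/ 19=-0.68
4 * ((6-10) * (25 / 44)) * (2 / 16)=-25 / 22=-1.14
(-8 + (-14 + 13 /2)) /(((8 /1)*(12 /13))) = -403 /192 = -2.10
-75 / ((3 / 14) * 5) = -70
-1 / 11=-0.09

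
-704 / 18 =-352 / 9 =-39.11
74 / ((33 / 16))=1184 / 33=35.88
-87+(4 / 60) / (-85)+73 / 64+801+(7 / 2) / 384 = 233424619 / 326400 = 715.15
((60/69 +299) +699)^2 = 527804676/529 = 997740.41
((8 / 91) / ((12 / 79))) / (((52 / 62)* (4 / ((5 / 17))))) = 12245 / 241332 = 0.05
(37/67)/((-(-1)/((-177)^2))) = 1159173/67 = 17301.09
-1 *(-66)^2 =-4356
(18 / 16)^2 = 81 / 64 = 1.27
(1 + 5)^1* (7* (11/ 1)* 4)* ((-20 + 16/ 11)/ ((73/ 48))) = -1645056/ 73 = -22535.01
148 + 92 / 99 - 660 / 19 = 214796 / 1881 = 114.19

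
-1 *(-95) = 95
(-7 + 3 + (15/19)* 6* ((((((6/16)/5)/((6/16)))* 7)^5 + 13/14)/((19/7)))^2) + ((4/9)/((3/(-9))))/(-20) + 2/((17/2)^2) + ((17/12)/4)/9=36306539191227439/1672524281250000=21.71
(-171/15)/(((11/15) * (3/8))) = -456/11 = -41.45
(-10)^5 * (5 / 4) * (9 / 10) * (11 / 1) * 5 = -6187500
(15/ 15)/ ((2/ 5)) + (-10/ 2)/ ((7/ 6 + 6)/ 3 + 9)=169/ 82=2.06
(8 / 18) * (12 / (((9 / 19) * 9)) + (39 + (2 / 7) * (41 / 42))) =222760 / 11907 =18.71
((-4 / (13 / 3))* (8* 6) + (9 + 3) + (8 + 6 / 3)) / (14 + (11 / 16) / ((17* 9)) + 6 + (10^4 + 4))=-709920 / 319003919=-0.00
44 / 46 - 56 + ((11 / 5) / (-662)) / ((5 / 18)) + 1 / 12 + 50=-11355799 / 2283900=-4.97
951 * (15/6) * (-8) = -19020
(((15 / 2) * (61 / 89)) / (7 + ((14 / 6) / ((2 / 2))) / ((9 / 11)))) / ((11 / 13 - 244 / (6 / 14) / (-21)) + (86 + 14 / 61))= 176319585 / 38586299948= 0.00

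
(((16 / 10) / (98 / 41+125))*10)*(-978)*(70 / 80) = -187124 / 1741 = -107.48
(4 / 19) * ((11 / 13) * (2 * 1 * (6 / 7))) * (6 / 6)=528 / 1729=0.31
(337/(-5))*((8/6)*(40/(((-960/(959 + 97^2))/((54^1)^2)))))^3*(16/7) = 25549352176230158303232/35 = 729981490749433094378.06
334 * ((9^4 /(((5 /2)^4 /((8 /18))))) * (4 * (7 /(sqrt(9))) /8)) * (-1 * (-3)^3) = 490867776 /625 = 785388.44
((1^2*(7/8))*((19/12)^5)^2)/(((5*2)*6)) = 42917463804607/29720334827520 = 1.44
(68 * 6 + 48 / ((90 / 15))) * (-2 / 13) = -64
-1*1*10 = -10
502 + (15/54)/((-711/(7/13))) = 83519713/166374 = 502.00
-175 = -175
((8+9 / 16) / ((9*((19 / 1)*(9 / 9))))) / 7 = 137 / 19152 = 0.01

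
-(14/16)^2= -49/64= -0.77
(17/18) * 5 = 85/18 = 4.72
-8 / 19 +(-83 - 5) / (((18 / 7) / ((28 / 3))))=-164072 / 513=-319.83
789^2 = 622521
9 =9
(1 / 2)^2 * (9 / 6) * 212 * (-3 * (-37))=17649 / 2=8824.50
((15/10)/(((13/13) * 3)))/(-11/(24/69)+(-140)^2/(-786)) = -0.01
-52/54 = -26/27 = -0.96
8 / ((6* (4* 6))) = 1 / 18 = 0.06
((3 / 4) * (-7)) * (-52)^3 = 738192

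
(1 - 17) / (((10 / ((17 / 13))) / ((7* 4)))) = -3808 / 65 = -58.58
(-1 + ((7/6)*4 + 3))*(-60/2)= -200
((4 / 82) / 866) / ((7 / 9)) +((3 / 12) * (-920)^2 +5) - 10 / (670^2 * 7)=1180443823216207 / 5578525190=211605.00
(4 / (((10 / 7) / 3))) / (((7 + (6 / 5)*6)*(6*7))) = 1 / 71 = 0.01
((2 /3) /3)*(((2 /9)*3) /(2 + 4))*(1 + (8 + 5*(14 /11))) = 338 /891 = 0.38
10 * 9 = 90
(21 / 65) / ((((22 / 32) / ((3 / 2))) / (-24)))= -12096 / 715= -16.92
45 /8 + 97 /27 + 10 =4151 /216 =19.22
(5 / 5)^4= 1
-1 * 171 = -171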